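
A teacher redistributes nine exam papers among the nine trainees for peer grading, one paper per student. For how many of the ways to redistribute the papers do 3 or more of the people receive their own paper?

29143

Sum C(9,i)·!(9-i) for i = 3..9:
  i=3: C(9,3)·!6 = 84·265 = 22260
  i=4: C(9,4)·!5 = 126·44 = 5544
  i=5: C(9,5)·!4 = 126·9 = 1134
  i=6: C(9,6)·!3 = 84·2 = 168
  i=7: C(9,7)·!2 = 36·1 = 36
  i=8: C(9,8)·!1 = 9·0 = 0
  i=9: C(9,9)·!0 = 1·1 = 1
Total = 29143.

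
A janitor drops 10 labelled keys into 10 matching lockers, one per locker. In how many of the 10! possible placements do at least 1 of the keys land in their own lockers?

2293839

Sum C(10,i)·!(10-i) for i = 1..10:
  i=1: C(10,1)·!9 = 10·133496 = 1334960
  i=2: C(10,2)·!8 = 45·14833 = 667485
  i=3: C(10,3)·!7 = 120·1854 = 222480
  i=4: C(10,4)·!6 = 210·265 = 55650
  i=5: C(10,5)·!5 = 252·44 = 11088
  i=6: C(10,6)·!4 = 210·9 = 1890
  i=7: C(10,7)·!3 = 120·2 = 240
  i=8: C(10,8)·!2 = 45·1 = 45
  i=9: C(10,9)·!1 = 10·0 = 0
  i=10: C(10,10)·!0 = 1·1 = 1
Total = 2293839.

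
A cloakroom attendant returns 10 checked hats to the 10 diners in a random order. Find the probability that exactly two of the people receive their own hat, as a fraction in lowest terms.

Favorable outcomes: C(10,2)·!8 = 45·14833 = 667485.
Total outcomes: 10! = 3628800.
Probability = 667485/3628800 = 2119/11520.

2119/11520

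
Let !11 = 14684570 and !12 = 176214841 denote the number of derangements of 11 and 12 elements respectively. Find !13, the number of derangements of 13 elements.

2290792932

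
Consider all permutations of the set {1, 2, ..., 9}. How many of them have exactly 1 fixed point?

133497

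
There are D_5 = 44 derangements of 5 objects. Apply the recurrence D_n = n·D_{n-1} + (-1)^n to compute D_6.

265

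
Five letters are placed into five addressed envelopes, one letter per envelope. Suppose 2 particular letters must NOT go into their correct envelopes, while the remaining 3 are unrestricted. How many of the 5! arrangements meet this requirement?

78

Let A_j be the event that the j-th constrained one is fixed. By inclusion-exclusion over the 2 events:
Σ_{j=0}^{2} (-1)^j C(2,j)(5-j)!
= C(2,0)·5! - C(2,1)·4! + C(2,2)·3!
= 120 - 48 + 6
= 78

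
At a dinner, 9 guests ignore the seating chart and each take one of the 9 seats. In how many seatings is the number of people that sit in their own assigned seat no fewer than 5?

Sum C(9,i)·!(9-i) for i = 5..9:
  i=5: C(9,5)·!4 = 126·9 = 1134
  i=6: C(9,6)·!3 = 84·2 = 168
  i=7: C(9,7)·!2 = 36·1 = 36
  i=8: C(9,8)·!1 = 9·0 = 0
  i=9: C(9,9)·!0 = 1·1 = 1
Total = 1339.

1339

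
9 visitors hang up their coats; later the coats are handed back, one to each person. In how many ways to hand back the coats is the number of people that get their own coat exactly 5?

1134

Pick the 5 fixed positions: C(9,5) = 126 ways.
The remaining 4 must be deranged: !4 = 9.
Total: 126 × 9 = 1134.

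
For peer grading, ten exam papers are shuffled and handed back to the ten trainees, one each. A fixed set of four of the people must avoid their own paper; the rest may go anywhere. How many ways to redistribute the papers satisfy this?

2399760

Inclusion-exclusion on the 4 forbidden self-matches:
Σ_{j=0}^{4} (-1)^j C(4,j)(10-j)!
= C(4,0)·10! - C(4,1)·9! + C(4,2)·8! - C(4,3)·7! + C(4,4)·6!
= 3628800 - 1451520 + 241920 - 20160 + 720
= 2399760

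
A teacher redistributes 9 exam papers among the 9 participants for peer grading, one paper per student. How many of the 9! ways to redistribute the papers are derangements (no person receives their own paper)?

The subfactorial !9 = [9!/e] (nearest integer).
9! = 362880, and 362880/e ≈ 133496.09, so !9 = 133496.

133496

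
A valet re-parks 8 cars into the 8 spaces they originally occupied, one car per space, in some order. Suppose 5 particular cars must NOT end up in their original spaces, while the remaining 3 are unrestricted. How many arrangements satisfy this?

21234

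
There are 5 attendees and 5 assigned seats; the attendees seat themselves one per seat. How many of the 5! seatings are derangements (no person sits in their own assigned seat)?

Recurrence: !5 = 5·!4 + (-1)^5.
!5 = 5·9 - 1 = 44

44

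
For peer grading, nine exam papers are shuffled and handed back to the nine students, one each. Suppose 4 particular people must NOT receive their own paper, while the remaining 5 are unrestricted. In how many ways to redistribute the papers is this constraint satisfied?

Inclusion-exclusion on the 4 forbidden self-matches:
Σ_{j=0}^{4} (-1)^j C(4,j)(9-j)!
= C(4,0)·9! - C(4,1)·8! + C(4,2)·7! - C(4,3)·6! + C(4,4)·5!
= 362880 - 161280 + 30240 - 2880 + 120
= 229080

229080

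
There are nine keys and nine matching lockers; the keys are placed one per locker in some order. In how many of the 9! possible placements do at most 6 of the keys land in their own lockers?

Sum C(9,i)·!(9-i) for i = 0..6:
  i=0: C(9,0)·!9 = 1·133496 = 133496
  i=1: C(9,1)·!8 = 9·14833 = 133497
  i=2: C(9,2)·!7 = 36·1854 = 66744
  i=3: C(9,3)·!6 = 84·265 = 22260
  i=4: C(9,4)·!5 = 126·44 = 5544
  i=5: C(9,5)·!4 = 126·9 = 1134
  i=6: C(9,6)·!3 = 84·2 = 168
Total = 362843.

362843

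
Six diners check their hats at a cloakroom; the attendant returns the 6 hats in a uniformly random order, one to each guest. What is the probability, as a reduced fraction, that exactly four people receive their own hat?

1/48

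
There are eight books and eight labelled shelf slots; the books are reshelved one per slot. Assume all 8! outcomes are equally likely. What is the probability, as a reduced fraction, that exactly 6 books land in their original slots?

1/1440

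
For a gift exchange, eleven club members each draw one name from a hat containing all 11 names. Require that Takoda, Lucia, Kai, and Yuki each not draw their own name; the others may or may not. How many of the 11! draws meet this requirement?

27422640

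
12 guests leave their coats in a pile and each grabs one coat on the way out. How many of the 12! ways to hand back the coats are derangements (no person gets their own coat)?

176214841

!12 is the nearest integer to 12!/e.
12! = 479001600, and 479001600/e ≈ 176214840.93, so !12 = 176214841.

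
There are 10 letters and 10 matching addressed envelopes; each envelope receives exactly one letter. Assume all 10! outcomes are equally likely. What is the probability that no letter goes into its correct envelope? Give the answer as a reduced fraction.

16481/44800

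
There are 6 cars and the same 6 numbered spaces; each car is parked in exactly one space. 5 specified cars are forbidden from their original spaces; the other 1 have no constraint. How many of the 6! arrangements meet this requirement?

309

Inclusion-exclusion on the 5 forbidden self-matches:
Σ_{j=0}^{5} (-1)^j C(5,j)(6-j)!
= C(5,0)·6! - C(5,1)·5! + C(5,2)·4! - C(5,3)·3! + C(5,4)·2! - C(5,5)·1!
= 720 - 600 + 240 - 60 + 10 - 1
= 309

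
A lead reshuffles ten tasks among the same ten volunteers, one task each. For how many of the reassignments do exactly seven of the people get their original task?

240

Choose which 7 of the 10 are fixed: C(10,7) = 120.
The remaining 3 must be deranged: !3 = 2.
Total: 120 × 2 = 240.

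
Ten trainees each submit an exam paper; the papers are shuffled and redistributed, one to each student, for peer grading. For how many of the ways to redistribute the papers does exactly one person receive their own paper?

Pick the single fixed position: C(10,1) = 10 ways.
The other 9 form a derangement: !9 = 133496.
Total: 10 × 133496 = 1334960.

1334960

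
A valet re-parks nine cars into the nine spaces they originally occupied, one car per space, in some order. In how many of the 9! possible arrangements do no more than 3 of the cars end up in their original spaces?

355997

# with exactly i fixed is C(9,i)·!(9-i); sum over i=0..3:
  i=0: C(9,0)·!9 = 1·133496 = 133496
  i=1: C(9,1)·!8 = 9·14833 = 133497
  i=2: C(9,2)·!7 = 36·1854 = 66744
  i=3: C(9,3)·!6 = 84·265 = 22260
Total = 355997.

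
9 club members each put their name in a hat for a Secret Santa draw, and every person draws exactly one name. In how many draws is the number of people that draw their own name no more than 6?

Sum C(9,i)·!(9-i) for i = 0..6:
  i=0: C(9,0)·!9 = 1·133496 = 133496
  i=1: C(9,1)·!8 = 9·14833 = 133497
  i=2: C(9,2)·!7 = 36·1854 = 66744
  i=3: C(9,3)·!6 = 84·265 = 22260
  i=4: C(9,4)·!5 = 126·44 = 5544
  i=5: C(9,5)·!4 = 126·9 = 1134
  i=6: C(9,6)·!3 = 84·2 = 168
Total = 362843.

362843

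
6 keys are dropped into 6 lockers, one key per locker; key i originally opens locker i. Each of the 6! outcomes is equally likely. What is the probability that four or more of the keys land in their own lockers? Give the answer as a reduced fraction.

1/45

Favorable outcomes: Σ_{i≥4} C(6,i)·!(6-i) = 15·1 + 6·0 + 1·1 = 16.
Total outcomes: 6! = 720.
Probability = 16/720 = 1/45.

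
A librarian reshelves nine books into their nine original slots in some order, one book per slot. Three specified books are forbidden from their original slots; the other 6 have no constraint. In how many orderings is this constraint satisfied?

256320

Let A_j be the event that the j-th constrained one is fixed. By inclusion-exclusion over the 3 events:
Σ_{j=0}^{3} (-1)^j C(3,j)(9-j)!
= C(3,0)·9! - C(3,1)·8! + C(3,2)·7! - C(3,3)·6!
= 362880 - 120960 + 15120 - 720
= 256320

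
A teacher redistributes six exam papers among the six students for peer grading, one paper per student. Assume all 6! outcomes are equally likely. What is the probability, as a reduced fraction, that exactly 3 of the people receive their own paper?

Favorable outcomes: C(6,3)·!3 = 20·2 = 40.
Total outcomes: 6! = 720.
Probability = 40/720 = 1/18.

1/18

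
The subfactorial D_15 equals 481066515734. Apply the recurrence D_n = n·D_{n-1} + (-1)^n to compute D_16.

D_16 = 16·481066515734 + 1 = 7697064251745.

7697064251745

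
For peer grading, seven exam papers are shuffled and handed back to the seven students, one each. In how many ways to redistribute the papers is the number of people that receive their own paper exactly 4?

70

Choose which 4 of the 7 are fixed: C(7,4) = 35.
The remaining 3 must be deranged: !3 = 2.
Total: 35 × 2 = 70.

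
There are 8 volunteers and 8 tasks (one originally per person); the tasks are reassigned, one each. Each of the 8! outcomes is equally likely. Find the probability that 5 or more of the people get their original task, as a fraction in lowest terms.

Favorable outcomes: Σ_{i≥5} C(8,i)·!(8-i) = 56·2 + 28·1 + 8·0 + 1·1 = 141.
Total outcomes: 8! = 40320.
Probability = 141/40320 = 47/13440.

47/13440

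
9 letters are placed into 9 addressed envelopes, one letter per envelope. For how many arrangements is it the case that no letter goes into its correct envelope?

133496

The subfactorial !9 = [9!/e] (nearest integer).
9! = 362880, and 362880/e ≈ 133496.09, so !9 = 133496.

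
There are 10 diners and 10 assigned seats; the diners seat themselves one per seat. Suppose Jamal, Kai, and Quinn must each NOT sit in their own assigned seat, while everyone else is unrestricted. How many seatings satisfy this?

2656080

Inclusion-exclusion on the 3 forbidden self-matches:
Σ_{j=0}^{3} (-1)^j C(3,j)(10-j)!
= C(3,0)·10! - C(3,1)·9! + C(3,2)·8! - C(3,3)·7!
= 3628800 - 1088640 + 120960 - 5040
= 2656080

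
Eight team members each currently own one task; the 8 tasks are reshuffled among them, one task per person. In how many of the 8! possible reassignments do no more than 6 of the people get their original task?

# with exactly i fixed is C(8,i)·!(8-i); sum over i=0..6:
  i=0: C(8,0)·!8 = 1·14833 = 14833
  i=1: C(8,1)·!7 = 8·1854 = 14832
  i=2: C(8,2)·!6 = 28·265 = 7420
  i=3: C(8,3)·!5 = 56·44 = 2464
  i=4: C(8,4)·!4 = 70·9 = 630
  i=5: C(8,5)·!3 = 56·2 = 112
  i=6: C(8,6)·!2 = 28·1 = 28
Total = 40319.

40319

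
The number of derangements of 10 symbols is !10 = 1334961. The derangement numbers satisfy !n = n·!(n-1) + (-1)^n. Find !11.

14684570

!11 = 11·1334961 - 1 = 14684570.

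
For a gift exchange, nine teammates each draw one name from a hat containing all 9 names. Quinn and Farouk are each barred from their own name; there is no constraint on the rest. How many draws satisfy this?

Inclusion-exclusion on the 2 forbidden self-matches:
Σ_{j=0}^{2} (-1)^j C(2,j)(9-j)!
= C(2,0)·9! - C(2,1)·8! + C(2,2)·7!
= 362880 - 80640 + 5040
= 287280

287280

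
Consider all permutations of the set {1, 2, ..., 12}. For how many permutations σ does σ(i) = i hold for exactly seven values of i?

Choose which 7 of the 12 are fixed: C(12,7) = 792.
The remaining 5 must be deranged: !5 = 44.
Total: 792 × 44 = 34848.

34848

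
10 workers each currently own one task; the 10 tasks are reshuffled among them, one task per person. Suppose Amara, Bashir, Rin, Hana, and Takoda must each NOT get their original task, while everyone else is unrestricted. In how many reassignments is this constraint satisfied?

2170680

Inclusion-exclusion on the 5 forbidden self-matches:
Σ_{j=0}^{5} (-1)^j C(5,j)(10-j)!
= C(5,0)·10! - C(5,1)·9! + C(5,2)·8! - C(5,3)·7! + C(5,4)·6! - C(5,5)·5!
= 3628800 - 1814400 + 403200 - 50400 + 3600 - 120
= 2170680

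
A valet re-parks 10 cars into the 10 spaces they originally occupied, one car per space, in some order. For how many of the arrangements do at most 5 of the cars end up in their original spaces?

# with exactly i fixed is C(10,i)·!(10-i); sum over i=0..5:
  i=0: C(10,0)·!10 = 1·1334961 = 1334961
  i=1: C(10,1)·!9 = 10·133496 = 1334960
  i=2: C(10,2)·!8 = 45·14833 = 667485
  i=3: C(10,3)·!7 = 120·1854 = 222480
  i=4: C(10,4)·!6 = 210·265 = 55650
  i=5: C(10,5)·!5 = 252·44 = 11088
Total = 3626624.

3626624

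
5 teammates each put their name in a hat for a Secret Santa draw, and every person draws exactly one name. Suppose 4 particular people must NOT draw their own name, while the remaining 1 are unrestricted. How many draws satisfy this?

53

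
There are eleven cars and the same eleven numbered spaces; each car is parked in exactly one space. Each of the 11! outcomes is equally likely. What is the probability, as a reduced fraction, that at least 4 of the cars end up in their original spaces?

378967/19958400

Favorable outcomes: Σ_{i≥4} C(11,i)·!(11-i) = 330·1854 + 462·265 + 462·44 + 330·9 + 165·2 + 55·1 + 11·0 + 1·1 = 757934.
Total outcomes: 11! = 39916800.
Probability = 757934/39916800 = 378967/19958400.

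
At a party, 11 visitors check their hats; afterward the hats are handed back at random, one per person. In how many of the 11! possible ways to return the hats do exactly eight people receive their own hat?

330

Pick the 8 fixed positions: C(11,8) = 165 ways.
The other 3 form a derangement: !3 = 2.
Total: 165 × 2 = 330.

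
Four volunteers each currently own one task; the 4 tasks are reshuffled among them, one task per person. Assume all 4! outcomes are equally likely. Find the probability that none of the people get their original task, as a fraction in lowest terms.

Favorable outcomes: !4 = 9.
Total outcomes: 4! = 24.
Probability = 9/24 = 3/8.

3/8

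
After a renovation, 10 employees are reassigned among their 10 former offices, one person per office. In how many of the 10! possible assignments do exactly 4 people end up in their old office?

55650

Pick the 4 fixed positions: C(10,4) = 210 ways.
The remaining 6 must be deranged: !6 = 265.
Total: 210 × 265 = 55650.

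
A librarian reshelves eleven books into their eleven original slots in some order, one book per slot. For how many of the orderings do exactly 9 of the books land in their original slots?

Pick the 9 fixed positions: C(11,9) = 55 ways.
The remaining 2 must be deranged: !2 = 1.
Total: 55 × 1 = 55.

55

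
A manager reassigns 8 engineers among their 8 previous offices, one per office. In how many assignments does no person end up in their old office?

14833

!8 = 8! · Σ_{k=0}^{8} (-1)^k/k!
= 8! - 8!/1! + 8!/2! - 8!/3! + 8!/4! - 8!/5! + 8!/6! - 8!/7! + 8!/8!
= 40320 - 40320 + 20160 - 6720 + 1680 - 336 + 56 - 8 + 1
= 14833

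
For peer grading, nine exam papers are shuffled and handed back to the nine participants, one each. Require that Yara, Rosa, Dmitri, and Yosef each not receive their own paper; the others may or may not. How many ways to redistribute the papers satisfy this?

229080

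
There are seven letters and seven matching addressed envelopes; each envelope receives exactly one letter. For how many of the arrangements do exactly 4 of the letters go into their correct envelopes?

70

Choose which 4 of the 7 are fixed: C(7,4) = 35.
The remaining 3 must be deranged: !3 = 2.
Total: 35 × 2 = 70.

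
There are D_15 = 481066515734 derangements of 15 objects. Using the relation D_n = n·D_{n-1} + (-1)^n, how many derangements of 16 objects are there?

D_16 = 16·481066515734 + 1 = 7697064251745.

7697064251745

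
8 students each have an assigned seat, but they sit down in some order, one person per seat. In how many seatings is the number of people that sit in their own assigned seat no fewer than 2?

10655

# with exactly i fixed is C(8,i)·!(8-i); sum over i=2..8:
  i=2: C(8,2)·!6 = 28·265 = 7420
  i=3: C(8,3)·!5 = 56·44 = 2464
  i=4: C(8,4)·!4 = 70·9 = 630
  i=5: C(8,5)·!3 = 56·2 = 112
  i=6: C(8,6)·!2 = 28·1 = 28
  i=7: C(8,7)·!1 = 8·0 = 0
  i=8: C(8,8)·!0 = 1·1 = 1
Total = 10655.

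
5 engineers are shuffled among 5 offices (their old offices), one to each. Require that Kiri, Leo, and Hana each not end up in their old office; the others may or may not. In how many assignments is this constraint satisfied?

Inclusion-exclusion on the 3 forbidden self-matches:
Σ_{j=0}^{3} (-1)^j C(3,j)(5-j)!
= C(3,0)·5! - C(3,1)·4! + C(3,2)·3! - C(3,3)·2!
= 120 - 72 + 18 - 2
= 64

64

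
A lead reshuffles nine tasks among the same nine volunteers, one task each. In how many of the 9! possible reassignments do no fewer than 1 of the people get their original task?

# with exactly i fixed is C(9,i)·!(9-i); sum over i=1..9:
  i=1: C(9,1)·!8 = 9·14833 = 133497
  i=2: C(9,2)·!7 = 36·1854 = 66744
  i=3: C(9,3)·!6 = 84·265 = 22260
  i=4: C(9,4)·!5 = 126·44 = 5544
  i=5: C(9,5)·!4 = 126·9 = 1134
  i=6: C(9,6)·!3 = 84·2 = 168
  i=7: C(9,7)·!2 = 36·1 = 36
  i=8: C(9,8)·!1 = 9·0 = 0
  i=9: C(9,9)·!0 = 1·1 = 1
Total = 229384.

229384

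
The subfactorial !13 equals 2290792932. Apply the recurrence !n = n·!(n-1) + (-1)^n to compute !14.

32071101049

!14 = 14·2290792932 + 1 = 32071101049.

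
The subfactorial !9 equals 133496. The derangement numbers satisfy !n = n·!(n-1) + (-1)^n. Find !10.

1334961

!10 = 10·133496 + 1 = 1334961.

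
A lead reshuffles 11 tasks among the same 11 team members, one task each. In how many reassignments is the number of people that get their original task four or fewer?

39770686

# with exactly i fixed is C(11,i)·!(11-i); sum over i=0..4:
  i=0: C(11,0)·!11 = 1·14684570 = 14684570
  i=1: C(11,1)·!10 = 11·1334961 = 14684571
  i=2: C(11,2)·!9 = 55·133496 = 7342280
  i=3: C(11,3)·!8 = 165·14833 = 2447445
  i=4: C(11,4)·!7 = 330·1854 = 611820
Total = 39770686.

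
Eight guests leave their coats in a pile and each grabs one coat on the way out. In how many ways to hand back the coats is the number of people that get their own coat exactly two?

7420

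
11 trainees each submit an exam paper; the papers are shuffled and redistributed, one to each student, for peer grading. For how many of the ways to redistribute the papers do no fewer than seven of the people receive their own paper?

3356

# with exactly i fixed is C(11,i)·!(11-i); sum over i=7..11:
  i=7: C(11,7)·!4 = 330·9 = 2970
  i=8: C(11,8)·!3 = 165·2 = 330
  i=9: C(11,9)·!2 = 55·1 = 55
  i=10: C(11,10)·!1 = 11·0 = 0
  i=11: C(11,11)·!0 = 1·1 = 1
Total = 3356.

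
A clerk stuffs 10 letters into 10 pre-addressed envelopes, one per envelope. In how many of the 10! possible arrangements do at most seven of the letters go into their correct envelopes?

Sum C(10,i)·!(10-i) for i = 0..7:
  i=0: C(10,0)·!10 = 1·1334961 = 1334961
  i=1: C(10,1)·!9 = 10·133496 = 1334960
  i=2: C(10,2)·!8 = 45·14833 = 667485
  i=3: C(10,3)·!7 = 120·1854 = 222480
  i=4: C(10,4)·!6 = 210·265 = 55650
  i=5: C(10,5)·!5 = 252·44 = 11088
  i=6: C(10,6)·!4 = 210·9 = 1890
  i=7: C(10,7)·!3 = 120·2 = 240
Total = 3628754.

3628754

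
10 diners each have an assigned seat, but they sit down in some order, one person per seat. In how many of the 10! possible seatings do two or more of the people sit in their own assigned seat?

958879

Sum C(10,i)·!(10-i) for i = 2..10:
  i=2: C(10,2)·!8 = 45·14833 = 667485
  i=3: C(10,3)·!7 = 120·1854 = 222480
  i=4: C(10,4)·!6 = 210·265 = 55650
  i=5: C(10,5)·!5 = 252·44 = 11088
  i=6: C(10,6)·!4 = 210·9 = 1890
  i=7: C(10,7)·!3 = 120·2 = 240
  i=8: C(10,8)·!2 = 45·1 = 45
  i=9: C(10,9)·!1 = 10·0 = 0
  i=10: C(10,10)·!0 = 1·1 = 1
Total = 958879.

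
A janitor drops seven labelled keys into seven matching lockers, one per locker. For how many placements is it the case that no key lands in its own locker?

1854

The number of derangements of 7 is !7 = Σ_{k=0}^{7} (-1)^k·7!/k!
= 7! - 7!/1! + 7!/2! - 7!/3! + 7!/4! - 7!/5! + 7!/6! - 7!/7!
= 5040 - 5040 + 2520 - 840 + 210 - 42 + 7 - 1
= 1854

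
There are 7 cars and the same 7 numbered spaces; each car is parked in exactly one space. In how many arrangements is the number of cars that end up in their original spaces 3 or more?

407

# with exactly i fixed is C(7,i)·!(7-i); sum over i=3..7:
  i=3: C(7,3)·!4 = 35·9 = 315
  i=4: C(7,4)·!3 = 35·2 = 70
  i=5: C(7,5)·!2 = 21·1 = 21
  i=6: C(7,6)·!1 = 7·0 = 0
  i=7: C(7,7)·!0 = 1·1 = 1
Total = 407.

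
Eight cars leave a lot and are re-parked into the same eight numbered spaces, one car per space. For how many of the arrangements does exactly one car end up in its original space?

14832

Pick the single fixed position: C(8,1) = 8 ways.
The other 7 form a derangement: !7 = 1854.
Total: 8 × 1854 = 14832.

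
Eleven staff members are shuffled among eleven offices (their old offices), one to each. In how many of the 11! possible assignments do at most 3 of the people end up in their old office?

39158866

# with exactly i fixed is C(11,i)·!(11-i); sum over i=0..3:
  i=0: C(11,0)·!11 = 1·14684570 = 14684570
  i=1: C(11,1)·!10 = 11·1334961 = 14684571
  i=2: C(11,2)·!9 = 55·133496 = 7342280
  i=3: C(11,3)·!8 = 165·14833 = 2447445
Total = 39158866.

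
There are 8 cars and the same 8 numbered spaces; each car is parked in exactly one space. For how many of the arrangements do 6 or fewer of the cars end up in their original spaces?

Sum C(8,i)·!(8-i) for i = 0..6:
  i=0: C(8,0)·!8 = 1·14833 = 14833
  i=1: C(8,1)·!7 = 8·1854 = 14832
  i=2: C(8,2)·!6 = 28·265 = 7420
  i=3: C(8,3)·!5 = 56·44 = 2464
  i=4: C(8,4)·!4 = 70·9 = 630
  i=5: C(8,5)·!3 = 56·2 = 112
  i=6: C(8,6)·!2 = 28·1 = 28
Total = 40319.

40319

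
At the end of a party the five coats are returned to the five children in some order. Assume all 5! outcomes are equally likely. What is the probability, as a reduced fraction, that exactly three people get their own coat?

Favorable outcomes: C(5,3)·!2 = 10·1 = 10.
Total outcomes: 5! = 120.
Probability = 10/120 = 1/12.

1/12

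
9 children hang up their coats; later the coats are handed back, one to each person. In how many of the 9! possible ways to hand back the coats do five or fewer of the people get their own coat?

Sum C(9,i)·!(9-i) for i = 0..5:
  i=0: C(9,0)·!9 = 1·133496 = 133496
  i=1: C(9,1)·!8 = 9·14833 = 133497
  i=2: C(9,2)·!7 = 36·1854 = 66744
  i=3: C(9,3)·!6 = 84·265 = 22260
  i=4: C(9,4)·!5 = 126·44 = 5544
  i=5: C(9,5)·!4 = 126·9 = 1134
Total = 362675.

362675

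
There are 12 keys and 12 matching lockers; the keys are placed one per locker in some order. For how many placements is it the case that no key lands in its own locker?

Recurrence: !12 = 11·(!11 + !10).
!12 = 11·(14684570 + 1334961) = 11·16019531 = 176214841

176214841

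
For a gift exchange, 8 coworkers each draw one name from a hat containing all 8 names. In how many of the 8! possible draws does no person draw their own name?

14833

By inclusion-exclusion, !8 = Σ (-1)^k · 8!/k! for k=0..8
= 8! - 8!/1! + 8!/2! - 8!/3! + 8!/4! - 8!/5! + 8!/6! - 8!/7! + 8!/8!
= 40320 - 40320 + 20160 - 6720 + 1680 - 336 + 56 - 8 + 1
= 14833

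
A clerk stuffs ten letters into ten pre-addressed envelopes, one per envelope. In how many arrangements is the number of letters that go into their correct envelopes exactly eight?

45

Pick the 8 fixed positions: C(10,8) = 45 ways.
The remaining 2 must be deranged: !2 = 1.
Total: 45 × 1 = 45.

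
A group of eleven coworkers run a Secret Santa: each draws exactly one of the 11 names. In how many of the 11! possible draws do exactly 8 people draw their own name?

Pick the 8 fixed positions: C(11,8) = 165 ways.
The remaining 3 must be deranged: !3 = 2.
Total: 165 × 2 = 330.

330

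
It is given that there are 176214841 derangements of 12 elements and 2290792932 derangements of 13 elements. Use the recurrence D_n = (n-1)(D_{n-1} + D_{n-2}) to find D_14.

D_14 = (14-1)·(D_13 + D_12) = 13·(2290792932 + 176214841) = 13·2467007773 = 32071101049.

32071101049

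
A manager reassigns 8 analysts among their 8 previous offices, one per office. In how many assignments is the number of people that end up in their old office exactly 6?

28

Choose which 6 of the 8 are fixed: C(8,6) = 28.
The remaining 2 must be deranged: !2 = 1.
Total: 28 × 1 = 28.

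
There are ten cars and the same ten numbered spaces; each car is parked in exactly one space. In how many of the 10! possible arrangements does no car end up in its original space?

The number of derangements of 10 is !10 = Σ_{k=0}^{10} (-1)^k·10!/k!
= 10! - 10!/1! + 10!/2! - 10!/3! + 10!/4! - 10!/5! + 10!/6! - 10!/7! + 10!/8! - 10!/9! + 10!/10!
= 3628800 - 3628800 + 1814400 - 604800 + 151200 - 30240 + 5040 - 720 + 90 - 10 + 1
= 1334961

1334961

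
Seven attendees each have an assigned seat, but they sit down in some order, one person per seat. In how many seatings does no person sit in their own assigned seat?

1854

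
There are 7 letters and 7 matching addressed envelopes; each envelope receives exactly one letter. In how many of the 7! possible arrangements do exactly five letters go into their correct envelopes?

Choose which 5 of the 7 are fixed: C(7,5) = 21.
The remaining 2 must be deranged: !2 = 1.
Total: 21 × 1 = 21.

21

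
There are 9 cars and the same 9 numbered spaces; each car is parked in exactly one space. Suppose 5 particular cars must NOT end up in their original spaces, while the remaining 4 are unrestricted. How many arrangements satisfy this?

Inclusion-exclusion on the 5 forbidden self-matches:
Σ_{j=0}^{5} (-1)^j C(5,j)(9-j)!
= C(5,0)·9! - C(5,1)·8! + C(5,2)·7! - C(5,3)·6! + C(5,4)·5! - C(5,5)·4!
= 362880 - 201600 + 50400 - 7200 + 600 - 24
= 205056

205056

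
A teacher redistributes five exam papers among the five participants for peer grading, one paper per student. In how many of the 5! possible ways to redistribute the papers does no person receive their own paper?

!5 = 5! · Σ_{k=0}^{5} (-1)^k/k!
= 5! - 5!/1! + 5!/2! - 5!/3! + 5!/4! - 5!/5!
= 120 - 120 + 60 - 20 + 5 - 1
= 44

44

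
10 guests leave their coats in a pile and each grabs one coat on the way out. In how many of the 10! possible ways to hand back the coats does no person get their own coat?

1334961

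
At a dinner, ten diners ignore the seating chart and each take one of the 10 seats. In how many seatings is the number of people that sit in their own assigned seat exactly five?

11088

Pick the 5 fixed positions: C(10,5) = 252 ways.
The remaining 5 must be deranged: !5 = 44.
Total: 252 × 44 = 11088.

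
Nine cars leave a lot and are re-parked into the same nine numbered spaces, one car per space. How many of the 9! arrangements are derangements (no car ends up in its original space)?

The subfactorial !9 = [9!/e] (nearest integer).
9! = 362880, and 362880/e ≈ 133496.09, so !9 = 133496.

133496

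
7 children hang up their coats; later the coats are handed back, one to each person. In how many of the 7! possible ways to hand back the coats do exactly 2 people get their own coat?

924

Pick the 2 fixed positions: C(7,2) = 21 ways.
The other 5 form a derangement: !5 = 44.
Total: 21 × 44 = 924.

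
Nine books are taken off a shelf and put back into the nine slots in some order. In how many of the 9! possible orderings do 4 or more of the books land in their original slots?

Sum C(9,i)·!(9-i) for i = 4..9:
  i=4: C(9,4)·!5 = 126·44 = 5544
  i=5: C(9,5)·!4 = 126·9 = 1134
  i=6: C(9,6)·!3 = 84·2 = 168
  i=7: C(9,7)·!2 = 36·1 = 36
  i=8: C(9,8)·!1 = 9·0 = 0
  i=9: C(9,9)·!0 = 1·1 = 1
Total = 6883.

6883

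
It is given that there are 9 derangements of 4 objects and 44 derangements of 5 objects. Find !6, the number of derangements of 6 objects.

265

!6 = (6-1)·(!5 + !4) = 5·(44 + 9) = 5·53 = 265.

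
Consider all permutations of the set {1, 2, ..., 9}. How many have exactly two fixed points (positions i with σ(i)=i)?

Choose which 2 of the 9 are fixed: C(9,2) = 36.
The other 7 form a derangement: !7 = 1854.
Total: 36 × 1854 = 66744.

66744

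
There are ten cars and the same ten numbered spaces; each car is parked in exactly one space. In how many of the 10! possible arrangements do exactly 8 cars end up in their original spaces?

45

Pick the 8 fixed positions: C(10,8) = 45 ways.
The remaining 2 must be deranged: !2 = 1.
Total: 45 × 1 = 45.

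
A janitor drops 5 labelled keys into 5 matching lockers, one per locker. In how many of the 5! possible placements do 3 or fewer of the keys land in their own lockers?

119

# with exactly i fixed is C(5,i)·!(5-i); sum over i=0..3:
  i=0: C(5,0)·!5 = 1·44 = 44
  i=1: C(5,1)·!4 = 5·9 = 45
  i=2: C(5,2)·!3 = 10·2 = 20
  i=3: C(5,3)·!2 = 10·1 = 10
Total = 119.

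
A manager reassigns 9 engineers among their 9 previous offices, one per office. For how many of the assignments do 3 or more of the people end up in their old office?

Sum C(9,i)·!(9-i) for i = 3..9:
  i=3: C(9,3)·!6 = 84·265 = 22260
  i=4: C(9,4)·!5 = 126·44 = 5544
  i=5: C(9,5)·!4 = 126·9 = 1134
  i=6: C(9,6)·!3 = 84·2 = 168
  i=7: C(9,7)·!2 = 36·1 = 36
  i=8: C(9,8)·!1 = 9·0 = 0
  i=9: C(9,9)·!0 = 1·1 = 1
Total = 29143.

29143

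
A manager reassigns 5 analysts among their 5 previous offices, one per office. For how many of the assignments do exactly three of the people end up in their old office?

Choose which 3 of the 5 are fixed: C(5,3) = 10.
The remaining 2 must be deranged: !2 = 1.
Total: 10 × 1 = 10.

10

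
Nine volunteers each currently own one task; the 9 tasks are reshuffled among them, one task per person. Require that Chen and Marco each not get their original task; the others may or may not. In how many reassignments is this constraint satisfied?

287280

Inclusion-exclusion on the 2 forbidden self-matches:
Σ_{j=0}^{2} (-1)^j C(2,j)(9-j)!
= C(2,0)·9! - C(2,1)·8! + C(2,2)·7!
= 362880 - 80640 + 5040
= 287280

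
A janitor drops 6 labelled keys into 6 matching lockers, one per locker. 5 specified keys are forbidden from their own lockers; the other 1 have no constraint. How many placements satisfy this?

Inclusion-exclusion on the 5 forbidden self-matches:
Σ_{j=0}^{5} (-1)^j C(5,j)(6-j)!
= C(5,0)·6! - C(5,1)·5! + C(5,2)·4! - C(5,3)·3! + C(5,4)·2! - C(5,5)·1!
= 720 - 600 + 240 - 60 + 10 - 1
= 309

309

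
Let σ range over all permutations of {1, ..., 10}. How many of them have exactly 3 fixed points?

222480

Choose which 3 of the 10 are fixed: C(10,3) = 120.
The remaining 7 must be deranged: !7 = 1854.
Total: 120 × 1854 = 222480.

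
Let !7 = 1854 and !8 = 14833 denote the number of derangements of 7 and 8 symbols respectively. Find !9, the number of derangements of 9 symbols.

133496

!9 = (9-1)·(!8 + !7) = 8·(14833 + 1854) = 8·16687 = 133496.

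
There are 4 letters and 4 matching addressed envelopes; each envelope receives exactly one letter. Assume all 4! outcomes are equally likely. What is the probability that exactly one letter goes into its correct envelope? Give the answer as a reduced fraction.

1/3

Favorable outcomes: C(4,1)·!3 = 4·2 = 8.
Total outcomes: 4! = 24.
Probability = 8/24 = 1/3.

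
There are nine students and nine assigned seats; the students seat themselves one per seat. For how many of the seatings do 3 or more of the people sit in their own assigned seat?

29143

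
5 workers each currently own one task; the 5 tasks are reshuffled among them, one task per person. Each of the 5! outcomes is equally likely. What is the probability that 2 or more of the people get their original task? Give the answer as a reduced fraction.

31/120

Favorable outcomes: Σ_{i≥2} C(5,i)·!(5-i) = 10·2 + 10·1 + 5·0 + 1·1 = 31.
Total outcomes: 5! = 120.
Probability = 31/120 = 31/120.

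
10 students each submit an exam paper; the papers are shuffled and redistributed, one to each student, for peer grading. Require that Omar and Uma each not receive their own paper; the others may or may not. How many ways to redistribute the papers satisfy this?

Let A_j be the event that the j-th constrained one is fixed. By inclusion-exclusion over the 2 events:
Σ_{j=0}^{2} (-1)^j C(2,j)(10-j)!
= C(2,0)·10! - C(2,1)·9! + C(2,2)·8!
= 3628800 - 725760 + 40320
= 2943360

2943360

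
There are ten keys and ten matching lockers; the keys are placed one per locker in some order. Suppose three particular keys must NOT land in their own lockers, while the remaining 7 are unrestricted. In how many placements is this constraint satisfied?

2656080

Let A_j be the event that the j-th constrained one is fixed. By inclusion-exclusion over the 3 events:
Σ_{j=0}^{3} (-1)^j C(3,j)(10-j)!
= C(3,0)·10! - C(3,1)·9! + C(3,2)·8! - C(3,3)·7!
= 3628800 - 1088640 + 120960 - 5040
= 2656080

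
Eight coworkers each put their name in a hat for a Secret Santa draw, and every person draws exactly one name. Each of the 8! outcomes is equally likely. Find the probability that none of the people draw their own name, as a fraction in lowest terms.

2119/5760

Favorable outcomes: !8 = 14833.
Total outcomes: 8! = 40320.
Probability = 14833/40320 = 2119/5760.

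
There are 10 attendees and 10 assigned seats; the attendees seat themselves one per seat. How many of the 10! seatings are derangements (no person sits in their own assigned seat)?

1334961

!10 is the nearest integer to 10!/e.
10! = 3628800, and 3628800/e ≈ 1334960.92, so !10 = 1334961.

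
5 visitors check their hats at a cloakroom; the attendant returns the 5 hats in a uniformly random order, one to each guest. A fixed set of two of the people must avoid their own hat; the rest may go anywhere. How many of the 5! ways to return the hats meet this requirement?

Let A_j be the event that the j-th constrained one is fixed. By inclusion-exclusion over the 2 events:
Σ_{j=0}^{2} (-1)^j C(2,j)(5-j)!
= C(2,0)·5! - C(2,1)·4! + C(2,2)·3!
= 120 - 48 + 6
= 78

78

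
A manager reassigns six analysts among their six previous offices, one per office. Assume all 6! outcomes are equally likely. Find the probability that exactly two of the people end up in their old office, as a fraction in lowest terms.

3/16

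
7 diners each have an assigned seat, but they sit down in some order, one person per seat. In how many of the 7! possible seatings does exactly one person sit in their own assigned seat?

1855

Choose which one of the 7 is fixed: C(7,1) = 7.
The remaining 6 must be deranged: !6 = 265.
Total: 7 × 265 = 1855.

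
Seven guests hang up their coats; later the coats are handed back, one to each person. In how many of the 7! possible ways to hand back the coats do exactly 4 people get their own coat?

70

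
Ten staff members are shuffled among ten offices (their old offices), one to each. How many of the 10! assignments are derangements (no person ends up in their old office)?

1334961

Use !n = (n-1)(!(n-1) + !(n-2)).
!10 = 9·(133496 + 14833) = 9·148329 = 1334961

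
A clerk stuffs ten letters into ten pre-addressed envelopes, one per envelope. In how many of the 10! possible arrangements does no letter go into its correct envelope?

1334961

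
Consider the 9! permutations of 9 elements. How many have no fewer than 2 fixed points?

95887

# with exactly i fixed is C(9,i)·!(9-i); sum over i=2..9:
  i=2: C(9,2)·!7 = 36·1854 = 66744
  i=3: C(9,3)·!6 = 84·265 = 22260
  i=4: C(9,4)·!5 = 126·44 = 5544
  i=5: C(9,5)·!4 = 126·9 = 1134
  i=6: C(9,6)·!3 = 84·2 = 168
  i=7: C(9,7)·!2 = 36·1 = 36
  i=8: C(9,8)·!1 = 9·0 = 0
  i=9: C(9,9)·!0 = 1·1 = 1
Total = 95887.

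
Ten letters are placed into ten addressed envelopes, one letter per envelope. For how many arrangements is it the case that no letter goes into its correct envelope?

Use !n = (n-1)(!(n-1) + !(n-2)).
!10 = 9·(133496 + 14833) = 9·148329 = 1334961

1334961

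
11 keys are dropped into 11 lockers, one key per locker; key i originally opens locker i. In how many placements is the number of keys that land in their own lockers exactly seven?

Pick the 7 fixed positions: C(11,7) = 330 ways.
The remaining 4 must be deranged: !4 = 9.
Total: 330 × 9 = 2970.

2970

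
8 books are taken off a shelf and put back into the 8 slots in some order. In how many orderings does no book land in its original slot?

14833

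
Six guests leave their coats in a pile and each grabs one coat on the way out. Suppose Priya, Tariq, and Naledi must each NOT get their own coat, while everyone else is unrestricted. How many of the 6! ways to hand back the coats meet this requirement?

426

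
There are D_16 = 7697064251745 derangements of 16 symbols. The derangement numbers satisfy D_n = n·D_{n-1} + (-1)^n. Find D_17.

130850092279664

D_17 = 17·7697064251745 - 1 = 130850092279664.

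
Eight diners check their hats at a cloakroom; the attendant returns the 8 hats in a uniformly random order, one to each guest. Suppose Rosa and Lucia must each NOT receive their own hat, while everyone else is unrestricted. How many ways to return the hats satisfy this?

30960

Let A_j be the event that the j-th constrained one is fixed. By inclusion-exclusion over the 2 events:
Σ_{j=0}^{2} (-1)^j C(2,j)(8-j)!
= C(2,0)·8! - C(2,1)·7! + C(2,2)·6!
= 40320 - 10080 + 720
= 30960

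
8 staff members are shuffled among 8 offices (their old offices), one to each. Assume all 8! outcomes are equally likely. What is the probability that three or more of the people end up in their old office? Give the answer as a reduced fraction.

647/8064

Favorable outcomes: Σ_{i≥3} C(8,i)·!(8-i) = 56·44 + 70·9 + 56·2 + 28·1 + 8·0 + 1·1 = 3235.
Total outcomes: 8! = 40320.
Probability = 3235/40320 = 647/8064.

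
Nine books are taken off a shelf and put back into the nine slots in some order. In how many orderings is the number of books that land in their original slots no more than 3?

# with exactly i fixed is C(9,i)·!(9-i); sum over i=0..3:
  i=0: C(9,0)·!9 = 1·133496 = 133496
  i=1: C(9,1)·!8 = 9·14833 = 133497
  i=2: C(9,2)·!7 = 36·1854 = 66744
  i=3: C(9,3)·!6 = 84·265 = 22260
Total = 355997.

355997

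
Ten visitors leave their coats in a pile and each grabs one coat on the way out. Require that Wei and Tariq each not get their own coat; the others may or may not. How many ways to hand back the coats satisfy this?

Inclusion-exclusion on the 2 forbidden self-matches:
Σ_{j=0}^{2} (-1)^j C(2,j)(10-j)!
= C(2,0)·10! - C(2,1)·9! + C(2,2)·8!
= 3628800 - 725760 + 40320
= 2943360

2943360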